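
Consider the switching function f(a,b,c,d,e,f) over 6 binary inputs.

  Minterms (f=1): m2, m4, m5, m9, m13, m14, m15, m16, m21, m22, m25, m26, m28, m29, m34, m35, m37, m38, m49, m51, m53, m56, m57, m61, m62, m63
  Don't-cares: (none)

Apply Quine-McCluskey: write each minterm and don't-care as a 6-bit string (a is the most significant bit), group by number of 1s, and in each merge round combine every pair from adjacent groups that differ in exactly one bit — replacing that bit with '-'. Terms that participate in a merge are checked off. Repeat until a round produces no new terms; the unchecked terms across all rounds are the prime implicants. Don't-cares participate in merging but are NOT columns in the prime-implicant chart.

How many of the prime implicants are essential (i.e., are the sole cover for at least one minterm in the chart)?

12

size-2^0 implicants → 000010(✓)  000100(✓)  000101(✓)  001001(✓)  001101(✓)  001110(✓)  001111(✓)  010000  010101(✓)  010110  011001(✓)  011010  011100(✓)  011101(✓)  100010(✓)  100011(✓)  100101(✓)  100110(✓)  110001(✓)  110011(✓)  110101(✓)  111000(✓)  111001(✓)  111101(✓)  111110(✓)  111111(✓)
size-2^1 implicants → -00010  -00101(✓)  -10101(✓)  -11001(✓)  -11101(✓)  0-0101(✓)  0-1001(✓)  0-1101(✓)  00-101(✓)  00010-  001-01(✓)  0011-1  00111-  01-101(✓)  011-01(✓)  01110-  1-0011  1-0101(✓)  100-10  10001-  11-001(✓)  11-101(✓)  110-01(✓)  1100-1  111-01(✓)  11100-  1111-1  11111-
size-2^2 implicants → --0101  -1-101  -11-01  0--101  0-1-01  11--01
Unchecked terms (primes): --0101, -00010, -1-101, -11-01, 0--101, 0-1-01, 00010-, 0011-1, 00111-, 010000, 010110, 011010, 01110-, 1-0011, 100-10, 10001-, 11--01, 1100-1, 11100-, 1111-1, 11111-
Minterm coverage:
  m2 ⊆ -00010 [E]
  m4 ⊆ 00010- [E]
  m5 ⊆ --0101,0--101,00010-
  m9 ⊆ 0-1-01 [E]
  m13 ⊆ 0--101,0-1-01,0011-1
  m14 ⊆ 00111- [E]
  m15 ⊆ 0011-1,00111-
  m16 ⊆ 010000 [E]
  m21 ⊆ --0101,-1-101,0--101
  m22 ⊆ 010110 [E]
  m25 ⊆ -11-01,0-1-01
  m26 ⊆ 011010 [E]
  m28 ⊆ 01110- [E]
  m29 ⊆ -1-101,-11-01,0--101,0-1-01,01110-
  m34 ⊆ -00010,100-10,10001-
  m35 ⊆ 1-0011,10001-
  m37 ⊆ --0101 [E]
  m38 ⊆ 100-10 [E]
  m49 ⊆ 11--01,1100-1
  m51 ⊆ 1-0011,1100-1
  m53 ⊆ --0101,-1-101,11--01
  m56 ⊆ 11100- [E]
  m57 ⊆ -11-01,11--01,11100-
  m61 ⊆ -1-101,-11-01,11--01,1111-1
  m62 ⊆ 11111- [E]
  m63 ⊆ 1111-1,11111-
E = {--0101, -00010, 0-1-01, 00010-, 00111-, 010000, 010110, 011010, 01110-, 100-10, 11100-, 11111-}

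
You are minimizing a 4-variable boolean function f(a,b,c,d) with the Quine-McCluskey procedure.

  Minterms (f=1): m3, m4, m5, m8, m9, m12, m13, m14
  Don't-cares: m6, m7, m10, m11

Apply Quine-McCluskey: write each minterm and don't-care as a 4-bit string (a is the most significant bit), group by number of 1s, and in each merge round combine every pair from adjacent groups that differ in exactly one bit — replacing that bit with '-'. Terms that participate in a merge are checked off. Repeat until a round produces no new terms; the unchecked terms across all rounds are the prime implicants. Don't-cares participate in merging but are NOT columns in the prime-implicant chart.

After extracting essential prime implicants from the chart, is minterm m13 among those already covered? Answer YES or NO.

Round 0: 0011✓ 0100✓ 0101✓ 0110✓ 0111✓ 1000✓ 1001✓ 1010✓ 1011✓ 1100✓ 1101✓ 1110✓
Round 1: -011 -100✓ -101✓ -110✓ 0-11 01-0✓ 01-1✓ 010-✓ 011-✓ 1-00✓ 1-01✓ 1-10✓ 10-0✓ 10-1✓ 100-✓ 101-✓ 11-0✓ 110-✓
Round 2: -1-0 -10- 01-- 1--0 1-0- 10--
PIs = {-011, -1-0, -10-, 0-11, 01--, 1--0, 1-0-, 10--}
Coverage chart:
  m3: -011,0-11
  m4: -1-0,-10-,01--
  m5: -10-,01--
  m8: 1--0,1-0-,10--
  m9: 1-0-,10--
  m12: -1-0,-10-,1--0,1-0-
  m13: -10-,1-0-
  m14: -1-0,1--0
(no essential prime implicants)

NO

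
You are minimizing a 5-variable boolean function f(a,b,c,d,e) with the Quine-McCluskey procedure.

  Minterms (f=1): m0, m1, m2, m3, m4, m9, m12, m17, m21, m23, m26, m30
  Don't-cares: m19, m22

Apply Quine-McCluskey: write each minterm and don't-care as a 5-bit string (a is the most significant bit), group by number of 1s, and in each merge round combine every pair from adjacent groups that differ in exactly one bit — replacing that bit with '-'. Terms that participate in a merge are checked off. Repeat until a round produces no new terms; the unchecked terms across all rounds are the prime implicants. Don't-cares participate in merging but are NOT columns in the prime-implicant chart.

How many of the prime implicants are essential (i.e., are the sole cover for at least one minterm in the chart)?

5

Round 0: 00000✓ 00001✓ 00010✓ 00011✓ 00100✓ 01001✓ 01100✓ 10001✓ 10011✓ 10101✓ 10110✓ 10111✓ 11010✓ 11110✓
Round 1: -0001✓ -0011✓ 0-001 0-100 00-00 000-0✓ 000-1✓ 0000-✓ 0001-✓ 1-110 10-01✓ 10-11✓ 100-1✓ 101-1✓ 1011- 11-10
Round 2: -00-1 000-- 10--1
PIs = {-00-1, 0-001, 0-100, 00-00, 000--, 1-110, 10--1, 1011-, 11-10}
Coverage chart:
  m0: 00-00,000--
  m1: -00-1,0-001,000--
  m2: 000-- ←essential
  m3: -00-1,000--
  m4: 0-100,00-00
  m9: 0-001 ←essential
  m12: 0-100 ←essential
  m17: -00-1,10--1
  m21: 10--1 ←essential
  m23: 10--1,1011-
  m26: 11-10 ←essential
  m30: 1-110,11-10
Essential: 0-001, 0-100, 000--, 10--1, 11-10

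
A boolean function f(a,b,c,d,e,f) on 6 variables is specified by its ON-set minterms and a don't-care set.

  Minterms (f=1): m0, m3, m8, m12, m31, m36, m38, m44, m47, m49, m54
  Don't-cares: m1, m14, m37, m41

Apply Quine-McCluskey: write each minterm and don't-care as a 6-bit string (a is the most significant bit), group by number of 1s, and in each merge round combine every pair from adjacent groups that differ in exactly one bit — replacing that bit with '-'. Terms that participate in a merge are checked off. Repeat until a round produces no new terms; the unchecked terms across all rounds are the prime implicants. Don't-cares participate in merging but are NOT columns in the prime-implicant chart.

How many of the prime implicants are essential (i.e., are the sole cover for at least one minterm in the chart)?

5

Round 0: 000000✓ 000001✓ 000011✓ 001000✓ 001100✓ 001110✓ 011111 100100✓ 100101✓ 100110✓ 101001 101100✓ 101111 110001 110110✓
Round 1: -01100 00-000 0000-1 00000- 001-00 0011-0 1-0110 10-100 1001-0 10010-
PIs = {-01100, 00-000, 0000-1, 00000-, 001-00, 0011-0, 011111, 1-0110, 10-100, 1001-0, 10010-, 101001, 101111, 110001}
Coverage chart:
  m0: 00-000,00000-
  m3: 0000-1 ←essential
  m8: 00-000,001-00
  m12: -01100,001-00,0011-0
  m31: 011111 ←essential
  m36: 10-100,1001-0,10010-
  m38: 1-0110,1001-0
  m44: -01100,10-100
  m47: 101111 ←essential
  m49: 110001 ←essential
  m54: 1-0110 ←essential
Essential: 0000-1, 011111, 1-0110, 101111, 110001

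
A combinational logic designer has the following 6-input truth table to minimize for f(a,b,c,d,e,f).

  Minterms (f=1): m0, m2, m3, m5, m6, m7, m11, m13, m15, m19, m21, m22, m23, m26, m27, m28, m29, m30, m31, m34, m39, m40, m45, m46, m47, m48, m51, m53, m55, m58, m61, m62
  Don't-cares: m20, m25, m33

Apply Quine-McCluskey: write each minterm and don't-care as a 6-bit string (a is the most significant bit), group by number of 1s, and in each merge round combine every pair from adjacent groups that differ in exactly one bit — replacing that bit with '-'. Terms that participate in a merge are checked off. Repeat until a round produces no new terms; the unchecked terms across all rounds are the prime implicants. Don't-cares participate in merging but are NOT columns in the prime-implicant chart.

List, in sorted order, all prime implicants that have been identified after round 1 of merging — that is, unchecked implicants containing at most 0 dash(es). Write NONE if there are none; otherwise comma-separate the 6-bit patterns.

Round 0: 000000✓ 000010✓ 000011✓ 000101✓ 000110✓ 000111✓ 001011✓ 001101✓ 001111✓ 010011✓ 010100✓ 010101✓ 010110✓ 010111✓ 011001✓ 011010✓ 011011✓ 011100✓ 011101✓ 011110✓ 011111✓ 100001 100010✓ 100111✓ 101000 101101✓ 101110✓ 101111✓ 110000 110011✓ 110101✓ 110111✓ 111010✓ 111101✓ 111110✓
Round 1: -00010 -00111✓ -01101✓ -01111✓ -10011✓ -10101✓ -10111✓ -11010✓ -11101✓ -11110✓ 0-0011✓ 0-0101✓ 0-0110✓ 0-0111✓ 0-1011✓ 0-1101✓ 0-1111✓ 00-011✓ 00-101✓ 00-111✓ 000-10✓ 000-11✓ 0000-0 00001-✓ 0001-1✓ 00011-✓ 001-11✓ 0011-1✓ 01-011✓ 01-100✓ 01-101✓ 01-110✓ 01-111✓ 010-11✓ 0101-0✓ 0101-1✓ 01010-✓ 01011-✓ 011-01✓ 011-10✓ 011-11✓ 0110-1✓ 01101-✓ 0111-0✓ 0111-1✓ 01110-✓ 01111-✓ 1-0111✓ 1-1101✓ 1-1110 10-111✓ 1011-1✓ 10111- 11-101✓ 110-11✓ 1101-1✓ 111-10✓
Round 2: --0111 --1101 -0-111 -011-1 -1-101 -10-11 -101-1 -11-10 0--011✓ 0--101✓ 0--111✓ 0-0-11✓ 0-01-1✓ 0-011- 0-1-11✓ 0-11-1✓ 00--11✓ 00-1-1✓ 000-1- 01--11✓ 01-1-0✓ 01-1-1✓ 01-10-✓ 01-11-✓ 0101--✓ 011--1 011-1- 0111--✓
Round 3: 0---11 0--1-1 01-1--
PIs = {--0111, --1101, -0-111, -00010, -011-1, -1-101, -10-11, -101-1, -11-10, 0---11, 0--1-1, 0-011-, 000-1-, 0000-0, 01-1--, 011--1, 011-1-, 1-1110, 100001, 101000, 10111-, 110000}

100001, 101000, 110000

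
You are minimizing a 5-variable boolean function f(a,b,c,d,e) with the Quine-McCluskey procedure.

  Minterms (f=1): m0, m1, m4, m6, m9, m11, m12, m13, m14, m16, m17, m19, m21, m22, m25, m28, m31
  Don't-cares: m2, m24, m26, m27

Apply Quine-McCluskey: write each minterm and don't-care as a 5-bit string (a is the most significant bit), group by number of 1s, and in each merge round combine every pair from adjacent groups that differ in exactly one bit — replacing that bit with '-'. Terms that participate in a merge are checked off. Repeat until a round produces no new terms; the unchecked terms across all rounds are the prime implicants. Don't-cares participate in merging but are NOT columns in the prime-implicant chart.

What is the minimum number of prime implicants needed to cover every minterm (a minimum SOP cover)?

size-2^0 implicants → 00000(✓)  00001(✓)  00010(✓)  00100(✓)  00110(✓)  01001(✓)  01011(✓)  01100(✓)  01101(✓)  01110(✓)  10000(✓)  10001(✓)  10011(✓)  10101(✓)  10110(✓)  11000(✓)  11001(✓)  11010(✓)  11011(✓)  11100(✓)  11111(✓)
size-2^1 implicants → -0000(✓)  -0001(✓)  -0110  -1001(✓)  -1011(✓)  -1100  0-001(✓)  0-100(✓)  0-110(✓)  00-00(✓)  00-10(✓)  000-0(✓)  0000-(✓)  001-0(✓)  01-01  010-1(✓)  011-0(✓)  0110-  1-000(✓)  1-001(✓)  1-011(✓)  10-01  100-1(✓)  1000-(✓)  11-00  11-11  110-0(✓)  110-1(✓)  1100-(✓)  1101-(✓)
size-2^2 implicants → --001  -000-  -10-1  0-1-0  00--0  1-0-1  1-00-  110--
Unchecked terms (primes): --001, -000-, -0110, -10-1, -1100, 0-1-0, 00--0, 01-01, 0110-, 1-0-1, 1-00-, 10-01, 11-00, 11-11, 110--
Minterm coverage:
  m0 ⊆ -000-,00--0
  m1 ⊆ --001,-000-
  m4 ⊆ 0-1-0,00--0
  m6 ⊆ -0110,0-1-0,00--0
  m9 ⊆ --001,-10-1,01-01
  m11 ⊆ -10-1 [E]
  m12 ⊆ -1100,0-1-0,0110-
  m13 ⊆ 01-01,0110-
  m14 ⊆ 0-1-0 [E]
  m16 ⊆ -000-,1-00-
  m17 ⊆ --001,-000-,1-0-1,1-00-,10-01
  m19 ⊆ 1-0-1 [E]
  m21 ⊆ 10-01 [E]
  m22 ⊆ -0110 [E]
  m25 ⊆ --001,-10-1,1-0-1,1-00-,110--
  m28 ⊆ -1100,11-00
  m31 ⊆ 11-11 [E]
E = {-0110, -10-1, 0-1-0, 1-0-1, 10-01, 11-11}
Petrick residual → -000-, -1100, 01-01
Cover = b'c'd' + b'cde' + bc'e + bcd'e' + a'ce' + a'bd'e + ac'e + ab'd'e + abde  |cover|=9

9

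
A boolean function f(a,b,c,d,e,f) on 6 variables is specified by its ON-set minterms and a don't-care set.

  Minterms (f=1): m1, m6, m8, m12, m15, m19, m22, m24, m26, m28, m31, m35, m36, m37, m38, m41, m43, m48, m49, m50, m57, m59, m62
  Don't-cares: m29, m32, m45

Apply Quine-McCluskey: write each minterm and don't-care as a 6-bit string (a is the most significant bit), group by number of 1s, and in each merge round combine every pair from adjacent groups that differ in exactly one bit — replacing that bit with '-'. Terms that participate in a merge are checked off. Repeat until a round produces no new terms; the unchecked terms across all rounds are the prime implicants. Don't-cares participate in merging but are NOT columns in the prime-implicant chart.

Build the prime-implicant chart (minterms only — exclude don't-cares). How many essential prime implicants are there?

10

Round 0: 000001 000110✓ 001000✓ 001100✓ 001111✓ 010011 010110✓ 011000✓ 011010✓ 011100✓ 011101✓ 011111✓ 100000✓ 100011✓ 100100✓ 100101✓ 100110✓ 101001✓ 101011✓ 101101✓ 110000✓ 110001✓ 110010✓ 111001✓ 111011✓ 111110
Round 1: -00110 0-0110 0-1000✓ 0-1100✓ 0-1111 001-00✓ 011-00✓ 0110-0 0111-1 01110- 1-0000 1-1001✓ 1-1011✓ 10-011 10-101 100-00 1001-0 10010- 101-01 1010-1✓ 11-001 1100-0 11000- 1110-1✓
Round 2: 0-1-00 1-10-1
PIs = {-00110, 0-0110, 0-1-00, 0-1111, 000001, 010011, 0110-0, 0111-1, 01110-, 1-0000, 1-10-1, 10-011, 10-101, 100-00, 1001-0, 10010-, 101-01, 11-001, 1100-0, 11000-, 111110}
Coverage chart:
  m1: 000001 ←essential
  m6: -00110,0-0110
  m8: 0-1-00 ←essential
  m12: 0-1-00 ←essential
  m15: 0-1111 ←essential
  m19: 010011 ←essential
  m22: 0-0110 ←essential
  m24: 0-1-00,0110-0
  m26: 0110-0 ←essential
  m28: 0-1-00,01110-
  m31: 0-1111,0111-1
  m35: 10-011 ←essential
  m36: 100-00,1001-0,10010-
  m37: 10-101,10010-
  m38: -00110,1001-0
  m41: 1-10-1,101-01
  m43: 1-10-1,10-011
  m48: 1-0000,1100-0,11000-
  m49: 11-001,11000-
  m50: 1100-0 ←essential
  m57: 1-10-1,11-001
  m59: 1-10-1 ←essential
  m62: 111110 ←essential
Essential: 0-0110, 0-1-00, 0-1111, 000001, 010011, 0110-0, 1-10-1, 10-011, 1100-0, 111110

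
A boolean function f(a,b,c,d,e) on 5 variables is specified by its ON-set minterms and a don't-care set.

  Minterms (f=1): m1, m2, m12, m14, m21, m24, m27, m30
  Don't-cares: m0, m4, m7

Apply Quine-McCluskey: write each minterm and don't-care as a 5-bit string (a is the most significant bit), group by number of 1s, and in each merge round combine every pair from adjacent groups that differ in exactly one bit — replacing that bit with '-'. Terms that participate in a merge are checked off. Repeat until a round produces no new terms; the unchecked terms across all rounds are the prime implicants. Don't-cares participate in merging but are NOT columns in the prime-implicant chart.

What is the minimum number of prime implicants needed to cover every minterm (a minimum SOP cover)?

7

Round 0: 00000✓ 00001✓ 00010✓ 00100✓ 00111 01100✓ 01110✓ 10101 11000 11011 11110✓
Round 1: -1110 0-100 00-00 000-0 0000- 011-0
PIs = {-1110, 0-100, 00-00, 000-0, 0000-, 00111, 011-0, 10101, 11000, 11011}
Coverage chart:
  m1: 0000- ←essential
  m2: 000-0 ←essential
  m12: 0-100,011-0
  m14: -1110,011-0
  m21: 10101 ←essential
  m24: 11000 ←essential
  m27: 11011 ←essential
  m30: -1110 ←essential
Essential: -1110, 000-0, 0000-, 10101, 11000, 11011
Petrick residual → 0-100
Min cover (7 terms): bcde' + a'cd'e' + a'b'c'e' + a'b'c'd' + ab'cd'e + abc'd'e' + abc'de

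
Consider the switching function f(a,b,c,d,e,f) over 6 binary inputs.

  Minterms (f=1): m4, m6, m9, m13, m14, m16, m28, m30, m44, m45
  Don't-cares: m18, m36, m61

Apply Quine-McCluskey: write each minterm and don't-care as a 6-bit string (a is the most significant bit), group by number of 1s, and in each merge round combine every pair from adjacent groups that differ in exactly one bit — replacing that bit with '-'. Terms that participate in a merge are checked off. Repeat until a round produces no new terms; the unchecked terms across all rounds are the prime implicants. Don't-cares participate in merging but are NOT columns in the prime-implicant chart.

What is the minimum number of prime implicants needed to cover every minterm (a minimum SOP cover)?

[col 0] 000100*, 000110*, 001001*, 001101*, 001110*, 010000*, 010010*, 011100*, 011110*, 100100*, 101100*, 101101*, 111101*
[col 1] -00100, -01101, 0-1110, 00-110, 0001-0, 001-01, 0100-0, 0111-0, 1-1101, 10-100, 10110-
Prime implicants: -00100, -01101, 0-1110, 00-110, 0001-0, 001-01, 0100-0, 0111-0, 1-1101, 10-100, 10110-
PI chart (minterm → PIs covering it):
  4 | -00100,0001-0
  6 | 00-110,0001-0
  9 | 001-01  (sole → essential)
  13 | -01101,001-01
  14 | 0-1110,00-110
  16 | 0100-0  (sole → essential)
  28 | 0111-0  (sole → essential)
  30 | 0-1110,0111-0
  44 | 10-100,10110-
  45 | -01101,1-1101,10110-
Essential prime implicants: 001-01, 0100-0, 0111-0
Petrick residual → -00100, 00-110, 10110-
Minimum SOP uses 6 PIs: b'c'de'f' + a'b'def' + a'b'ce'f + a'bc'd'f' + a'bcdf' + ab'cde'

6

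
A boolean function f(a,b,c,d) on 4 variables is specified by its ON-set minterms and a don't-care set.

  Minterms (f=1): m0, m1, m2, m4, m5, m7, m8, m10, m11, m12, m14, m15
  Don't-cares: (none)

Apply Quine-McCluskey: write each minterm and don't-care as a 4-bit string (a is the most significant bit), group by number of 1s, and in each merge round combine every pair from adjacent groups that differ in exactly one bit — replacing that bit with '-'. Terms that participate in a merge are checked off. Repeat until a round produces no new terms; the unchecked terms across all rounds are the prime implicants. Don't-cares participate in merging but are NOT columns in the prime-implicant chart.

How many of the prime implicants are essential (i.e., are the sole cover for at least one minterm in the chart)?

Round 0: 0000✓ 0001✓ 0010✓ 0100✓ 0101✓ 0111✓ 1000✓ 1010✓ 1011✓ 1100✓ 1110✓ 1111✓
Round 1: -000✓ -010✓ -100✓ -111 0-00✓ 0-01✓ 00-0✓ 000-✓ 01-1 010-✓ 1-00✓ 1-10✓ 1-11✓ 10-0✓ 101-✓ 11-0✓ 111-✓
Round 2: --00 -0-0 0-0- 1--0 1-1-
PIs = {--00, -0-0, -111, 0-0-, 01-1, 1--0, 1-1-}
Coverage chart:
  m0: --00,-0-0,0-0-
  m1: 0-0- ←essential
  m2: -0-0 ←essential
  m4: --00,0-0-
  m5: 0-0-,01-1
  m7: -111,01-1
  m8: --00,-0-0,1--0
  m10: -0-0,1--0,1-1-
  m11: 1-1- ←essential
  m12: --00,1--0
  m14: 1--0,1-1-
  m15: -111,1-1-
Essential: -0-0, 0-0-, 1-1-

3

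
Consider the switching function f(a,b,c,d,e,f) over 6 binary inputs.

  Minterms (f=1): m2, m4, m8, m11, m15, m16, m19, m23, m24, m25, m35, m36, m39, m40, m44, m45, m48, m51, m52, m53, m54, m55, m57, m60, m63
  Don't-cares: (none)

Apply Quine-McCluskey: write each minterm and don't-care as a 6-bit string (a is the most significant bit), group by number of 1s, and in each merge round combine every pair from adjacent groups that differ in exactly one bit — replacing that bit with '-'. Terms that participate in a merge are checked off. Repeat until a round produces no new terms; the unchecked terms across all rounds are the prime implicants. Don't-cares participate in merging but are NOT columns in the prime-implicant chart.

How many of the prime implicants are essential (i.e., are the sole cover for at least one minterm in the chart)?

10

[col 0] 000010, 000100*, 001000*, 001011*, 001111*, 010000*, 010011*, 010111*, 011000*, 011001*, 100011*, 100100*, 100111*, 101000*, 101100*, 101101*, 110000*, 110011*, 110100*, 110101*, 110110*, 110111*, 111001*, 111100*, 111111*
[col 1] -00100, -01000, -10000, -10011*, -10111*, -11001, 0-1000, 001-11, 01-000, 010-11*, 01100-, 1-0011*, 1-0100*, 1-0111*, 1-1100*, 10-100*, 100-11*, 101-00, 10110-, 11-100*, 11-111, 110-00, 110-11*, 1101-0*, 1101-1*, 11010-*, 11011-*
[col 2] -10-11, 1--100, 1-0-11, 1101--
Prime implicants: -00100, -01000, -10-11, -10000, -11001, 0-1000, 000010, 001-11, 01-000, 01100-, 1--100, 1-0-11, 101-00, 10110-, 11-111, 110-00, 1101--
PI chart (minterm → PIs covering it):
  2 | 000010  (sole → essential)
  4 | -00100  (sole → essential)
  8 | -01000,0-1000
  11 | 001-11  (sole → essential)
  15 | 001-11  (sole → essential)
  16 | -10000,01-000
  19 | -10-11  (sole → essential)
  23 | -10-11  (sole → essential)
  24 | 0-1000,01-000,01100-
  25 | -11001,01100-
  35 | 1-0-11  (sole → essential)
  36 | -00100,1--100
  39 | 1-0-11  (sole → essential)
  40 | -01000,101-00
  44 | 1--100,101-00,10110-
  45 | 10110-  (sole → essential)
  48 | -10000,110-00
  51 | -10-11,1-0-11
  52 | 1--100,110-00,1101--
  53 | 1101--  (sole → essential)
  54 | 1101--  (sole → essential)
  55 | -10-11,1-0-11,11-111,1101--
  57 | -11001  (sole → essential)
  60 | 1--100  (sole → essential)
  63 | 11-111  (sole → essential)
Essential prime implicants: -00100, -10-11, -11001, 000010, 001-11, 1--100, 1-0-11, 10110-, 11-111, 1101--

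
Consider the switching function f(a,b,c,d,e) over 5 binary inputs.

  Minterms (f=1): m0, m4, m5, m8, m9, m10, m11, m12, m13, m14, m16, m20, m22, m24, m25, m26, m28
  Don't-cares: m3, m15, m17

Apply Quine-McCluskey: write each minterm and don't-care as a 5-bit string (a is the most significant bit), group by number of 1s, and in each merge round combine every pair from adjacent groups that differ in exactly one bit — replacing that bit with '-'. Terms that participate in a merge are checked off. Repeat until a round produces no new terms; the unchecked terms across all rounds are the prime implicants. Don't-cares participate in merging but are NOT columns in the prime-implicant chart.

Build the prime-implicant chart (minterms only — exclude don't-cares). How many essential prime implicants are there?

5

Round 0: 00000✓ 00011✓ 00100✓ 00101✓ 01000✓ 01001✓ 01010✓ 01011✓ 01100✓ 01101✓ 01110✓ 01111✓ 10000✓ 10001✓ 10100✓ 10110✓ 11000✓ 11001✓ 11010✓ 11100✓
Round 1: -0000✓ -0100✓ -1000✓ -1001✓ -1010✓ -1100✓ 0-000✓ 0-011 0-100✓ 0-101✓ 00-00✓ 0010-✓ 01-00✓ 01-01✓ 01-10✓ 01-11✓ 010-0✓ 010-1✓ 0100-✓ 0101-✓ 011-0✓ 011-1✓ 0110-✓ 0111-✓ 1-000✓ 1-001✓ 1-100✓ 10-00✓ 1000-✓ 101-0 11-00✓ 110-0✓ 1100-✓
Round 2: --000✓ --100✓ -0-00✓ -1-00✓ -10-0 -100- 0--00✓ 0-10- 01--0✓ 01--1✓ 01-0-✓ 01-1-✓ 010--✓ 011--✓ 1--00✓ 1-00-
Round 3: ---00 01---
PIs = {---00, -10-0, -100-, 0-011, 0-10-, 01---, 1-00-, 101-0}
Coverage chart:
  m0: ---00 ←essential
  m4: ---00,0-10-
  m5: 0-10- ←essential
  m8: ---00,-10-0,-100-,01---
  m9: -100-,01---
  m10: -10-0,01---
  m11: 0-011,01---
  m12: ---00,0-10-,01---
  m13: 0-10-,01---
  m14: 01--- ←essential
  m16: ---00,1-00-
  m20: ---00,101-0
  m22: 101-0 ←essential
  m24: ---00,-10-0,-100-,1-00-
  m25: -100-,1-00-
  m26: -10-0 ←essential
  m28: ---00 ←essential
Essential: ---00, -10-0, 0-10-, 01---, 101-0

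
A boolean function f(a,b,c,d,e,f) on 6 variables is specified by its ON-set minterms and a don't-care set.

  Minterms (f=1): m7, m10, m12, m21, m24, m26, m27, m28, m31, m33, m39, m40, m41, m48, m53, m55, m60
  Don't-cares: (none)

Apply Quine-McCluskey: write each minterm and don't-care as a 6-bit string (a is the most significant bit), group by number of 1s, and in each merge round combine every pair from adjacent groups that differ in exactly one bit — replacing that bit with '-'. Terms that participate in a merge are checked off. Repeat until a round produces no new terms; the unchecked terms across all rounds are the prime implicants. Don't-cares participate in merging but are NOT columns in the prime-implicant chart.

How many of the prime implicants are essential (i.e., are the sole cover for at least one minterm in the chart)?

size-2^0 implicants → 000111(✓)  001010(✓)  001100(✓)  010101(✓)  011000(✓)  011010(✓)  011011(✓)  011100(✓)  011111(✓)  100001(✓)  100111(✓)  101000(✓)  101001(✓)  110000  110101(✓)  110111(✓)  111100(✓)
size-2^1 implicants → -00111  -10101  -11100  0-1010  0-1100  011-00  011-11  0110-0  01101-  1-0111  10-001  10100-  1101-1
Unchecked terms (primes): -00111, -10101, -11100, 0-1010, 0-1100, 011-00, 011-11, 0110-0, 01101-, 1-0111, 10-001, 10100-, 110000, 1101-1
Minterm coverage:
  m7 ⊆ -00111 [E]
  m10 ⊆ 0-1010 [E]
  m12 ⊆ 0-1100 [E]
  m21 ⊆ -10101 [E]
  m24 ⊆ 011-00,0110-0
  m26 ⊆ 0-1010,0110-0,01101-
  m27 ⊆ 011-11,01101-
  m28 ⊆ -11100,0-1100,011-00
  m31 ⊆ 011-11 [E]
  m33 ⊆ 10-001 [E]
  m39 ⊆ -00111,1-0111
  m40 ⊆ 10100- [E]
  m41 ⊆ 10-001,10100-
  m48 ⊆ 110000 [E]
  m53 ⊆ -10101,1101-1
  m55 ⊆ 1-0111,1101-1
  m60 ⊆ -11100 [E]
E = {-00111, -10101, -11100, 0-1010, 0-1100, 011-11, 10-001, 10100-, 110000}

9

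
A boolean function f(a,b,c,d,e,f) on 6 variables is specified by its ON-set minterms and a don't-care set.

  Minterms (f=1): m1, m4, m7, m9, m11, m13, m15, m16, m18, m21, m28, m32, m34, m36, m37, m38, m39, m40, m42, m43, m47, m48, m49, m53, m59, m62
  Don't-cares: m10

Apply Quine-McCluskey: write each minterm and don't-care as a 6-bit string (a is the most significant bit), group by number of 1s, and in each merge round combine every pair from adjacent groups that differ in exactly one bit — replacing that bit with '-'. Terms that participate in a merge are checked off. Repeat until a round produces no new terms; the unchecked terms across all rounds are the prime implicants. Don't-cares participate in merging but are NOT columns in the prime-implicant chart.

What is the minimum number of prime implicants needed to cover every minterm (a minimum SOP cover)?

12

size-2^0 implicants → 000001(✓)  000100(✓)  000111(✓)  001001(✓)  001010(✓)  001011(✓)  001101(✓)  001111(✓)  010000(✓)  010010(✓)  010101(✓)  011100  100000(✓)  100010(✓)  100100(✓)  100101(✓)  100110(✓)  100111(✓)  101000(✓)  101010(✓)  101011(✓)  101111(✓)  110000(✓)  110001(✓)  110101(✓)  111011(✓)  111110
size-2^1 implicants → -00100  -00111(✓)  -01010(✓)  -01011(✓)  -01111(✓)  -10000  -10101  00-001  00-111(✓)  001-01(✓)  001-11(✓)  0010-1(✓)  00101-(✓)  0011-1(✓)  0100-0  1-0000  1-0101  1-1011  10-000(✓)  10-010(✓)  10-111(✓)  100-00(✓)  100-10(✓)  1000-0(✓)  1001-0(✓)  1001-1(✓)  10010-(✓)  10011-(✓)  101-11(✓)  1010-0(✓)  10101-(✓)  110-01  11000-
size-2^2 implicants → -0-111  -01-11  -0101-  001--1  10-0-0  100--0  1001--
Unchecked terms (primes): -0-111, -00100, -01-11, -0101-, -10000, -10101, 00-001, 001--1, 0100-0, 011100, 1-0000, 1-0101, 1-1011, 10-0-0, 100--0, 1001--, 110-01, 11000-, 111110
Minterm coverage:
  m1 ⊆ 00-001 [E]
  m4 ⊆ -00100 [E]
  m7 ⊆ -0-111 [E]
  m9 ⊆ 00-001,001--1
  m11 ⊆ -01-11,-0101-,001--1
  m13 ⊆ 001--1 [E]
  m15 ⊆ -0-111,-01-11,001--1
  m16 ⊆ -10000,0100-0
  m18 ⊆ 0100-0 [E]
  m21 ⊆ -10101 [E]
  m28 ⊆ 011100 [E]
  m32 ⊆ 1-0000,10-0-0,100--0
  m34 ⊆ 10-0-0,100--0
  m36 ⊆ -00100,100--0,1001--
  m37 ⊆ 1-0101,1001--
  m38 ⊆ 100--0,1001--
  m39 ⊆ -0-111,1001--
  m40 ⊆ 10-0-0 [E]
  m42 ⊆ -0101-,10-0-0
  m43 ⊆ -01-11,-0101-,1-1011
  m47 ⊆ -0-111,-01-11
  m48 ⊆ -10000,1-0000,11000-
  m49 ⊆ 110-01,11000-
  m53 ⊆ -10101,1-0101,110-01
  m59 ⊆ 1-1011 [E]
  m62 ⊆ 111110 [E]
E = {-0-111, -00100, -10101, 00-001, 001--1, 0100-0, 011100, 1-1011, 10-0-0, 111110}
Petrick residual → 1001--, 11000-
Cover = b'def + b'c'de'f' + bc'de'f + a'b'd'e'f + a'b'cf + a'bc'd'f' + a'bcde'f' + acd'ef + ab'd'f' + ab'c'd + abc'd'e' + abcdef'  |cover|=12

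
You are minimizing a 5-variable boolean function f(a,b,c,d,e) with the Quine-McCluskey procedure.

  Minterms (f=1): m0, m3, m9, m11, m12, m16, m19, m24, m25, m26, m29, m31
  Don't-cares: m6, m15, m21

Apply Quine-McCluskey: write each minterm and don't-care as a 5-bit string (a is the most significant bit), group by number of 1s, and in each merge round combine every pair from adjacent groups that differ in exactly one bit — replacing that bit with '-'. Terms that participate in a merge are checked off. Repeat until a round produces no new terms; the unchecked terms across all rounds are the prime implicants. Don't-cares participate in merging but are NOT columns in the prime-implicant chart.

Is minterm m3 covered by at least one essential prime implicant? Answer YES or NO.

[col 0] 00000*, 00011*, 00110, 01001*, 01011*, 01100, 01111*, 10000*, 10011*, 10101*, 11000*, 11001*, 11010*, 11101*, 11111*
[col 1] -0000, -0011, -1001, -1111, 0-011, 01-11, 010-1, 1-000, 1-101, 11-01, 110-0, 1100-, 111-1
Prime implicants: -0000, -0011, -1001, -1111, 0-011, 00110, 01-11, 010-1, 01100, 1-000, 1-101, 11-01, 110-0, 1100-, 111-1
PI chart (minterm → PIs covering it):
  0 | -0000  (sole → essential)
  3 | -0011,0-011
  9 | -1001,010-1
  11 | 0-011,01-11,010-1
  12 | 01100  (sole → essential)
  16 | -0000,1-000
  19 | -0011  (sole → essential)
  24 | 1-000,110-0,1100-
  25 | -1001,11-01,1100-
  26 | 110-0  (sole → essential)
  29 | 1-101,11-01,111-1
  31 | -1111,111-1
Essential prime implicants: -0000, -0011, 01100, 110-0

YES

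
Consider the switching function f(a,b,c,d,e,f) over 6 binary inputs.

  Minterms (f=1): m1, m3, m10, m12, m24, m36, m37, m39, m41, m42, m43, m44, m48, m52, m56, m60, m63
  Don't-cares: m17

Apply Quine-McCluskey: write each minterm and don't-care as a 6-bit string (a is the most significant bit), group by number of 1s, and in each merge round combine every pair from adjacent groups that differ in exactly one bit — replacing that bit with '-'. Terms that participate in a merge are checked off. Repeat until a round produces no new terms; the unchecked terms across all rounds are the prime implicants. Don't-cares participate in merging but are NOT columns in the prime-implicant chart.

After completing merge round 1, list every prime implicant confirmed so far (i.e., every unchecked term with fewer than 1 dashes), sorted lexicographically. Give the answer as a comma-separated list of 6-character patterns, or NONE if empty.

[col 0] 000001*, 000011*, 001010*, 001100*, 010001*, 011000*, 100100*, 100101*, 100111*, 101001*, 101010*, 101011*, 101100*, 110000*, 110100*, 111000*, 111100*, 111111
[col 1] -01010, -01100, -11000, 0-0001, 0000-1, 1-0100*, 1-1100*, 10-100*, 1001-1, 10010-, 1010-1, 10101-, 11-000*, 11-100*, 110-00*, 111-00*
[col 2] 1--100, 11--00
Prime implicants: -01010, -01100, -11000, 0-0001, 0000-1, 1--100, 1001-1, 10010-, 1010-1, 10101-, 11--00, 111111

111111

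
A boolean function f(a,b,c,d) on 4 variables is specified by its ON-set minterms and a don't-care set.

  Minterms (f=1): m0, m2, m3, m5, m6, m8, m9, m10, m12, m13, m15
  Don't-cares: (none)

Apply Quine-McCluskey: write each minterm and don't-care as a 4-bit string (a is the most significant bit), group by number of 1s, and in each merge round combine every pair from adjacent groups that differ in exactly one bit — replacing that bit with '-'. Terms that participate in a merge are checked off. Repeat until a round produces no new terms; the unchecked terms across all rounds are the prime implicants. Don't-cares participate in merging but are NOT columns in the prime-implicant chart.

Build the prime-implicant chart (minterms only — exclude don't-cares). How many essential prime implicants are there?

Round 0: 0000✓ 0010✓ 0011✓ 0101✓ 0110✓ 1000✓ 1001✓ 1010✓ 1100✓ 1101✓ 1111✓
Round 1: -000✓ -010✓ -101 0-10 00-0✓ 001- 1-00✓ 1-01✓ 10-0✓ 100-✓ 11-1 110-✓
Round 2: -0-0 1-0-
PIs = {-0-0, -101, 0-10, 001-, 1-0-, 11-1}
Coverage chart:
  m0: -0-0 ←essential
  m2: -0-0,0-10,001-
  m3: 001- ←essential
  m5: -101 ←essential
  m6: 0-10 ←essential
  m8: -0-0,1-0-
  m9: 1-0- ←essential
  m10: -0-0 ←essential
  m12: 1-0- ←essential
  m13: -101,1-0-,11-1
  m15: 11-1 ←essential
Essential: -0-0, -101, 0-10, 001-, 1-0-, 11-1

6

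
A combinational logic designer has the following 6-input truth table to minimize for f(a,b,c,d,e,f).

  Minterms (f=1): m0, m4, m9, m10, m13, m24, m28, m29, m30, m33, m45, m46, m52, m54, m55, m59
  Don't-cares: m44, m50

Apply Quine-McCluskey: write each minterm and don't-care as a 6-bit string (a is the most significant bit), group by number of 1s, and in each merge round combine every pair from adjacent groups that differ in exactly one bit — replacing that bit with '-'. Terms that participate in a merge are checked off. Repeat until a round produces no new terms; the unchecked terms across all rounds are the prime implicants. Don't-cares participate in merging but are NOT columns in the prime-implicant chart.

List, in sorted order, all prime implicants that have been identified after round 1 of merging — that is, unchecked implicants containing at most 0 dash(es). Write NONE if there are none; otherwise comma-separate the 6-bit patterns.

001010, 100001, 111011

Round 0: 000000✓ 000100✓ 001001✓ 001010 001101✓ 011000✓ 011100✓ 011101✓ 011110✓ 100001 101100✓ 101101✓ 101110✓ 110010✓ 110100✓ 110110✓ 110111✓ 111011
Round 1: -01101 0-1101 000-00 001-01 011-00 0111-0 01110- 1011-0 10110- 110-10 1101-0 11011-
PIs = {-01101, 0-1101, 000-00, 001-01, 001010, 011-00, 0111-0, 01110-, 100001, 1011-0, 10110-, 110-10, 1101-0, 11011-, 111011}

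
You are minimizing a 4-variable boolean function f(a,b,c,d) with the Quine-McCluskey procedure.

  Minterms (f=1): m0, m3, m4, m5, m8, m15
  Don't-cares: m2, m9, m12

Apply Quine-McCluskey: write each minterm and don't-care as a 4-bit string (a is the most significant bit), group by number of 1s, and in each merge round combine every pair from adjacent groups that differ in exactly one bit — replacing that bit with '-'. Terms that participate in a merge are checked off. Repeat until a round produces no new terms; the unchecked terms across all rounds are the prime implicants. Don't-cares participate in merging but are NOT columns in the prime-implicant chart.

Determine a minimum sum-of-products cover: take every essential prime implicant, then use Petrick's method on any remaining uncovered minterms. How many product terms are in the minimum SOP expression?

4

size-2^0 implicants → 0000(✓)  0010(✓)  0011(✓)  0100(✓)  0101(✓)  1000(✓)  1001(✓)  1100(✓)  1111
size-2^1 implicants → -000(✓)  -100(✓)  0-00(✓)  00-0  001-  010-  1-00(✓)  100-
size-2^2 implicants → --00
Unchecked terms (primes): --00, 00-0, 001-, 010-, 100-, 1111
Minterm coverage:
  m0 ⊆ --00,00-0
  m3 ⊆ 001- [E]
  m4 ⊆ --00,010-
  m5 ⊆ 010- [E]
  m8 ⊆ --00,100-
  m15 ⊆ 1111 [E]
E = {001-, 010-, 1111}
Petrick residual → --00
Cover = c'd' + a'b'c + a'bc' + abcd  |cover|=4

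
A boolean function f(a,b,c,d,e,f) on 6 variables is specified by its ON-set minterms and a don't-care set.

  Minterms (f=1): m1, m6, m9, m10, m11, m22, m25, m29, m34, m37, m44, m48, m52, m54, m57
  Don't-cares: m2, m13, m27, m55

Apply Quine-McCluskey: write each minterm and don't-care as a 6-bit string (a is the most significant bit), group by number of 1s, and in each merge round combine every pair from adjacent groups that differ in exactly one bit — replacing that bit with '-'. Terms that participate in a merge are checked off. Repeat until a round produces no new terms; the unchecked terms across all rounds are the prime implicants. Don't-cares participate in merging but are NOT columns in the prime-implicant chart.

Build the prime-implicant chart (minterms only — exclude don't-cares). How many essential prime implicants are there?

7

size-2^0 implicants → 000001(✓)  000010(✓)  000110(✓)  001001(✓)  001010(✓)  001011(✓)  001101(✓)  010110(✓)  011001(✓)  011011(✓)  011101(✓)  100010(✓)  100101  101100  110000(✓)  110100(✓)  110110(✓)  110111(✓)  111001(✓)
size-2^1 implicants → -00010  -10110  -11001  0-0110  0-1001(✓)  0-1011(✓)  0-1101(✓)  00-001  00-010  000-10  001-01(✓)  0010-1(✓)  00101-  011-01(✓)  0110-1(✓)  110-00  1101-0  11011-
size-2^2 implicants → 0-1-01  0-10-1
Unchecked terms (primes): -00010, -10110, -11001, 0-0110, 0-1-01, 0-10-1, 00-001, 00-010, 000-10, 00101-, 100101, 101100, 110-00, 1101-0, 11011-
Minterm coverage:
  m1 ⊆ 00-001 [E]
  m6 ⊆ 0-0110,000-10
  m9 ⊆ 0-1-01,0-10-1,00-001
  m10 ⊆ 00-010,00101-
  m11 ⊆ 0-10-1,00101-
  m22 ⊆ -10110,0-0110
  m25 ⊆ -11001,0-1-01,0-10-1
  m29 ⊆ 0-1-01 [E]
  m34 ⊆ -00010 [E]
  m37 ⊆ 100101 [E]
  m44 ⊆ 101100 [E]
  m48 ⊆ 110-00 [E]
  m52 ⊆ 110-00,1101-0
  m54 ⊆ -10110,1101-0,11011-
  m57 ⊆ -11001 [E]
E = {-00010, -11001, 0-1-01, 00-001, 100101, 101100, 110-00}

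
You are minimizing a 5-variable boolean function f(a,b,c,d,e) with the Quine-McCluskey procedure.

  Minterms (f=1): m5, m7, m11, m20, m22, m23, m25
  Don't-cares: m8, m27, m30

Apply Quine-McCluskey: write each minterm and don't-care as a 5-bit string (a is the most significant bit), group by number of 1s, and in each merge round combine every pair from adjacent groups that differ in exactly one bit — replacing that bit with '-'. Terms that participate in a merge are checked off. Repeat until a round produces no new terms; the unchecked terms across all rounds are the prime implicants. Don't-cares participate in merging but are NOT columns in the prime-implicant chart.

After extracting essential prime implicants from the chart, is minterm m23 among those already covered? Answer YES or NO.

NO

[col 0] 00101*, 00111*, 01000, 01011*, 10100*, 10110*, 10111*, 11001*, 11011*, 11110*
[col 1] -0111, -1011, 001-1, 1-110, 101-0, 1011-, 110-1
Prime implicants: -0111, -1011, 001-1, 01000, 1-110, 101-0, 1011-, 110-1
PI chart (minterm → PIs covering it):
  5 | 001-1  (sole → essential)
  7 | -0111,001-1
  11 | -1011  (sole → essential)
  20 | 101-0  (sole → essential)
  22 | 1-110,101-0,1011-
  23 | -0111,1011-
  25 | 110-1  (sole → essential)
Essential prime implicants: -1011, 001-1, 101-0, 110-1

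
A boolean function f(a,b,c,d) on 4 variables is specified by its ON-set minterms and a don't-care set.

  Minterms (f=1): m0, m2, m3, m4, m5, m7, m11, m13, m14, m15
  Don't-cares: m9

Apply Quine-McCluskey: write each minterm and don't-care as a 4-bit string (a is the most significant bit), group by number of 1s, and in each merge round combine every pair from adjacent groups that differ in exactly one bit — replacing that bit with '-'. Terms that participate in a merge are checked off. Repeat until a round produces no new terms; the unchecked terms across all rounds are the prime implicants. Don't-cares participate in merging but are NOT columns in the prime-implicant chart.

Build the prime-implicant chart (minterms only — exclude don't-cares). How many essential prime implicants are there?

[col 0] 0000*, 0010*, 0011*, 0100*, 0101*, 0111*, 1001*, 1011*, 1101*, 1110*, 1111*
[col 1] -011*, -101*, -111*, 0-00, 0-11*, 00-0, 001-, 01-1*, 010-, 1-01*, 1-11*, 10-1*, 11-1*, 111-
[col 2] --11, -1-1, 1--1
Prime implicants: --11, -1-1, 0-00, 00-0, 001-, 010-, 1--1, 111-
PI chart (minterm → PIs covering it):
  0 | 0-00,00-0
  2 | 00-0,001-
  3 | --11,001-
  4 | 0-00,010-
  5 | -1-1,010-
  7 | --11,-1-1
  11 | --11,1--1
  13 | -1-1,1--1
  14 | 111-  (sole → essential)
  15 | --11,-1-1,1--1,111-
Essential prime implicants: 111-

1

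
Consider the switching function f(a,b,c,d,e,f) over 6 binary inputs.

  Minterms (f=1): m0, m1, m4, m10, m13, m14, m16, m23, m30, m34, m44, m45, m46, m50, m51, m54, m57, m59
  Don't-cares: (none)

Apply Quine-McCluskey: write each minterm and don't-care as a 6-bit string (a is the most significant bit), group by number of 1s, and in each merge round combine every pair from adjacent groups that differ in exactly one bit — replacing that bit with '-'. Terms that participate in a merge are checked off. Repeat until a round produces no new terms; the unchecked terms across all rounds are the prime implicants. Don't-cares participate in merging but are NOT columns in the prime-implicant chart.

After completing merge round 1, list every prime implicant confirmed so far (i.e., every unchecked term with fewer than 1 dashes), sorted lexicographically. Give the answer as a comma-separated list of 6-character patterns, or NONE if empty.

010111

[col 0] 000000*, 000001*, 000100*, 001010*, 001101*, 001110*, 010000*, 010111, 011110*, 100010*, 101100*, 101101*, 101110*, 110010*, 110011*, 110110*, 111001*, 111011*
[col 1] -01101, -01110, 0-0000, 0-1110, 000-00, 00000-, 001-10, 1-0010, 1011-0, 10110-, 11-011, 110-10, 11001-, 1110-1
Prime implicants: -01101, -01110, 0-0000, 0-1110, 000-00, 00000-, 001-10, 010111, 1-0010, 1011-0, 10110-, 11-011, 110-10, 11001-, 1110-1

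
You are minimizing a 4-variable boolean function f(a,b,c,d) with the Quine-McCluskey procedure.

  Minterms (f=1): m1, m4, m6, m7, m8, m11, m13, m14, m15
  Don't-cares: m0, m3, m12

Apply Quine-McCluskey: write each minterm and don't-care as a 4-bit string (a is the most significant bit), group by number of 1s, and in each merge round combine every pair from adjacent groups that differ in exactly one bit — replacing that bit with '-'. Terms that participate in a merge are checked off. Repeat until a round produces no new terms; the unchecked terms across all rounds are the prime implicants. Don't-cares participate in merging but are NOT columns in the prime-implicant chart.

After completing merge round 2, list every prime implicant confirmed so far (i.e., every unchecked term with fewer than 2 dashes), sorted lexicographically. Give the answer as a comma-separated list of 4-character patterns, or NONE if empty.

[col 0] 0000*, 0001*, 0011*, 0100*, 0110*, 0111*, 1000*, 1011*, 1100*, 1101*, 1110*, 1111*
[col 1] -000*, -011*, -100*, -110*, -111*, 0-00*, 0-11*, 00-1, 000-, 01-0*, 011-*, 1-00*, 1-11*, 11-0*, 11-1*, 110-*, 111-*
[col 2] --00, --11, -1-0, -11-, 11--
Prime implicants: --00, --11, -1-0, -11-, 00-1, 000-, 11--

00-1, 000-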